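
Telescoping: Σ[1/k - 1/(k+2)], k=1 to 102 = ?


Telescoping with gap 2: two head and two tail terms survive.
= (1 + 1/2) - (1/103 + 1/104)
= 3/2 - 1/103 - 1/104 = 15861/10712

Sum = 15861/10712


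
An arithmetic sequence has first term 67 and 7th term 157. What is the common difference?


d = (aₙ - a₁)/(n-1)
= (157 - 67)/(7-1)
= 90/6 = 15

d = 15


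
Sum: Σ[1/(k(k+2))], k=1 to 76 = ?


1/(k(k+2)) = (1/2)·(1/k - 1/(k+2)) (partial fractions)
Telescoping: Σ = (1/2)·(1 + 1/2 - 1/77 - 1/78) = 4427/6006

Sum = 4427/6006


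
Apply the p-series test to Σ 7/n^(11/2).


p-series test: Σ c/n^p converges if p > 1, diverges if p ≤ 1 (constant c > 0 doesn't affect convergence).
p = 11/2
11/2 > 1 → CONVERGES

Converges (p = 11/2 > 1)


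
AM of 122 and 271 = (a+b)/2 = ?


AM = (122 + 271)/2 = 393/2 = 196.5

AM = 196.5


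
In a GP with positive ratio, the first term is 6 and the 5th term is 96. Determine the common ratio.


r^(n-1) = aₙ/a₁
r^4 = 96/6 = 16
r = 16^(1/4)
= ±2; taking r > 0 gives r = 2

r = 2


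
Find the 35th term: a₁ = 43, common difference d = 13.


aₙ = a₁ + (n-1)d
= 43 + (35-1)×13
= 43 + 442
= 485

a_35 = 485


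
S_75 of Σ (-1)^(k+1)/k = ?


S = 1 - 1/2 + 1/3 - 1/4 + 1/5 - 1/6 + 1/7 - 1/8 ± ...
= 0.6998
(Full series converges to +ln(2) ≈ +0.6931)

S_75 = 0.6998


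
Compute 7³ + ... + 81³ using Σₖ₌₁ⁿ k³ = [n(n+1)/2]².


Σₖ₌7^81 k³ = [81·82/2]² − [6·7/2]²
= 11029041 − 441 = 11028600

Σk³ = 11028600


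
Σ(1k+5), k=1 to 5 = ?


Σ(1k+5) = 1·Σk + 5·n
= 1·15 + 5·5
= 15 + 25 = 40

Σ = 40


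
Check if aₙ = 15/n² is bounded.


a₁ = 15, a₂ = 15/4, a₃ = 15/9, ...
0 < aₙ ≤ 15 for all n ≥ 1
The sequence IS bounded

Bounded (0 < aₙ ≤ 15)


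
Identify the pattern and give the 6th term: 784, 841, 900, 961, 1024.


Pattern: perfect squares: n²
Terms: 784, 841, 900, 961, 1024
Next term = 1089

Next term = 1089


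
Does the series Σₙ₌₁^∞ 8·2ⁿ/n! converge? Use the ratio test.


aₙ = 8·2^n/n!
a_{n+1}/aₙ = 2^(n+1)/(n+1)! × n!/2^n  (constant 8 cancels)
= 2/(n+1)
L = lim(n→∞) 2/(n+1) = 0
L < 1 → series CONVERGES

Converges (ratio test: L = 0 < 1)


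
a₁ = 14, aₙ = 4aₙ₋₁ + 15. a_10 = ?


Computing step by step:
a_1 = 14
a_2 = 71
a_3 = 299
a_4 = 1211
a_5 = 4859
a_6 = 19451
a_7 = 77819
a_8 = 311291
a_9 = 1245179
a_10 = 4980731


a_10 = 4980731


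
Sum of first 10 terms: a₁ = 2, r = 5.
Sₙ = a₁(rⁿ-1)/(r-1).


Sₙ = 2×(5^10 - 1)/(5 - 1)
= 2×(9765625 - 1)/4
= 2×9765624/4
= 4882812

S_10 = 4882812


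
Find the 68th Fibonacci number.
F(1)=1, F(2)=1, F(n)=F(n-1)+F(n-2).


Fibonacci sequence: 1, 1, 2, 3, 5, 8, 13, 21, 34, 55, 89, ...
F(68) = 72723460248141

F(68) = 72723460248141


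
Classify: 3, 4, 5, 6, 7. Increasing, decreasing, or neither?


Differences: 1, 1, 1, 1
All differences > 0 → strictly INCREASING

Monotonically increasing


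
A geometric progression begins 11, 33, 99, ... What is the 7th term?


aₙ = a₁·r^(n-1)
= 11×3^6
= 11×729
= 8019

a_7 = 8019


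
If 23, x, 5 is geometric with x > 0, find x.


GM = √(23×5) = √115 = 10.7238

GM = 10.7238


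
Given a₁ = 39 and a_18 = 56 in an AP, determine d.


d = (aₙ - a₁)/(n-1)
= (56 - 39)/(18-1)
= 17/17 = 1

d = 1


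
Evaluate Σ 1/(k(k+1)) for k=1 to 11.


1/(k(k+1)) = 1/k - 1/(k+1) (partial fractions)
Telescoping: Σ = 1 - 1/12 = 11/12

Sum = 11/12


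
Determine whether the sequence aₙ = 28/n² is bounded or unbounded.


a₁ = 28, a₂ = 28/4, a₃ = 28/9, ...
0 < aₙ ≤ 28 for all n ≥ 1
The sequence IS bounded

Bounded (0 < aₙ ≤ 28)


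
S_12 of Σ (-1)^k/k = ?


S = -1 + 1/2 - 1/3 + 1/4 - 1/5 + 1/6 - 1/7 + 1/8 ± ...
= -0.6532
(Full series converges to -ln(2) ≈ -0.6931)

S_12 = -0.6532


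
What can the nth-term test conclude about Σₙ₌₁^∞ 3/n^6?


lim(n→∞) 3/n^6 = 0
lim aₙ = 0 → nth-term test is INCONCLUSIVE
(Need other tests; this is actually a convergent p-series with p=6 > 1)

Inconclusive (lim aₙ = 0; need another test)


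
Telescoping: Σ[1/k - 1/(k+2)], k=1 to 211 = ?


Telescoping with gap 2: two head and two tail terms survive.
= (1 + 1/2) - (1/212 + 1/213)
= 3/2 - 1/212 - 1/213 = 67309/45156

Sum = 67309/45156


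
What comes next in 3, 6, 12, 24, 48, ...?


Pattern: geometric (r=2)
Terms: 3, 6, 12, 24, 48
Next term = 96

Next term = 96


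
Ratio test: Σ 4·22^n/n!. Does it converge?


aₙ = 4·22^n/n!
a_{n+1}/aₙ = 22^(n+1)/(n+1)! × n!/22^n  (constant 4 cancels)
= 22/(n+1)
L = lim(n→∞) 22/(n+1) = 0
L < 1 → series CONVERGES

Converges (ratio test: L = 0 < 1)


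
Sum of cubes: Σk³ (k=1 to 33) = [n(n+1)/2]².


n(n+1)/2 = 33×34/2 = 561
Σk³ = 561² = 314721

Σk³ = 314721


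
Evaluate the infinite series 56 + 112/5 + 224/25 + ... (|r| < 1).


S∞ = a₁/(1-r) = 56/(1 - 2/5)
= 56/(3/5)
= 280/3

S∞ = 280/3


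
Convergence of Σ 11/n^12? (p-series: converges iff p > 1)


p-series test: Σ c/n^p converges if p > 1, diverges if p ≤ 1 (constant c > 0 doesn't affect convergence).
p = 12
12 > 1 → CONVERGES

Converges (p = 12 > 1)


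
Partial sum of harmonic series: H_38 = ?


H_38 = 1/1 + 1/2 + 1/3 + ... + 1/38
= 2053580969474233/485721041551200
≈ 4.2279

H_38 = 2053580969474233/485721041551200 ≈ 4.2279


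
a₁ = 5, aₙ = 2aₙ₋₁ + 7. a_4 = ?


Computing step by step:
a_1 = 5
a_2 = 17
a_3 = 41
a_4 = 89


a_4 = 89


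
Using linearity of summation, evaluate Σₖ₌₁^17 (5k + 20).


Σ(5k+20) = 5·Σk + 20·n
= 5·153 + 20·17
= 765 + 340 = 1105

Σ = 1105


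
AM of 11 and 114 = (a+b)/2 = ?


AM = (11 + 114)/2 = 125/2 = 62.5

AM = 62.5


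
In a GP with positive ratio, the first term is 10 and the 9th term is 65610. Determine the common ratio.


r^(n-1) = aₙ/a₁
r^8 = 65610/10 = 6561
r = 6561^(1/8)
= ±3; taking r > 0 gives r = 3

r = 3


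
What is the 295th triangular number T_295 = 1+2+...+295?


n(n+1)/2 = 295×296/2 = 87320/2 = 43660

Σk = 43660


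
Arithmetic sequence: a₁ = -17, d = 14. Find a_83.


aₙ = a₁ + (n-1)d
= -17 + (83-1)×14
= -17 + 1148
= 1131

a_83 = 1131


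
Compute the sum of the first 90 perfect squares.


n = 90
n(n+1)(2n+1)/6 = 90×91×181/6
= 1482390/6 = 247065

Σk² = 247065


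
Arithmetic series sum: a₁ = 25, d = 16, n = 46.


aₙ = 25 + (46-1)×16 = 745
Sₙ = n(a₁+aₙ)/2 = 46×(25+745)/2
= 46×770/2 = 17710

S_46 = 17710


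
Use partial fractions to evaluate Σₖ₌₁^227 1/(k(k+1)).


1/(k(k+1)) = 1/k - 1/(k+1) (partial fractions)
Telescoping: Σ = 1 - 1/228 = 227/228

Sum = 227/228


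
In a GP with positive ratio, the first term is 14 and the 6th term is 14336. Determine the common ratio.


r^(n-1) = aₙ/a₁
r^5 = 14336/14 = 1024
r = 1024^(1/5)
= 4

r = 4


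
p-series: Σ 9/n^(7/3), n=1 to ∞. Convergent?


p-series test: Σ c/n^p converges if p > 1, diverges if p ≤ 1 (constant c > 0 doesn't affect convergence).
p = 7/3
7/3 > 1 → CONVERGES

Converges (p = 7/3 > 1)


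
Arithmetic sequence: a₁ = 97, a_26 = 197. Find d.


d = (aₙ - a₁)/(n-1)
= (197 - 97)/(26-1)
= 100/25 = 4

d = 4


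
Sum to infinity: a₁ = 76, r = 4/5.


S∞ = a₁/(1-r) = 76/(1 - 4/5)
= 76/(1/5)
= 380

S∞ = 380


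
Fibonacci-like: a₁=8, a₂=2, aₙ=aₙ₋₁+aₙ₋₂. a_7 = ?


Computing iteratively: 8, 2, 10, 12, 22, 34, 56
a_7 = 56

a_7 = 56


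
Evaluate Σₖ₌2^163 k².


Σₖ₌2^163 k² = Σₖ₌₁^163 k² − Σₖ₌₁^1 k²
= 163·164·327/6 − 1·2·3/6
= 1456894 − 1 = 1456893

Σk² = 1456893


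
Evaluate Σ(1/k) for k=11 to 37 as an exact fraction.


Σₖ₌11^37 1/k = 1/11 + 1/12 + 1/13 + ... + 1/37
= 88305332259139/69388720221600
≈ 1.2726

Sum = 88305332259139/69388720221600 ≈ 1.2726


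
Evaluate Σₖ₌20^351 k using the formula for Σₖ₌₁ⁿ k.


Σₖ₌20^351 k = Σₖ₌₁^351 k − Σₖ₌₁^19 k
= 351·352/2 − 19·20/2
= 61776 − 190 = 61586

Σk = 61586


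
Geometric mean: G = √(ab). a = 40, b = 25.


GM = √(40×25) = √1000 = 31.6228

GM = 31.6228


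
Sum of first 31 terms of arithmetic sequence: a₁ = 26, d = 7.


aₙ = 26 + (31-1)×7 = 236
Sₙ = n(a₁+aₙ)/2 = 31×(26+236)/2
= 31×262/2 = 4061

S_31 = 4061


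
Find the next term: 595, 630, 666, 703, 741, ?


Pattern: triangular numbers: n(n+1)/2
Terms: 595, 630, 666, 703, 741
Next term = 780

Next term = 780


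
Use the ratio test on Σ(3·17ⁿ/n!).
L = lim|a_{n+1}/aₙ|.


aₙ = 3·17^n/n!
a_{n+1}/aₙ = 17^(n+1)/(n+1)! × n!/17^n  (constant 3 cancels)
= 17/(n+1)
L = lim(n→∞) 17/(n+1) = 0
L < 1 → series CONVERGES

Converges (ratio test: L = 0 < 1)


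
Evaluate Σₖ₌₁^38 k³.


n(n+1)/2 = 38×39/2 = 741
Σk³ = 741² = 549081

Σk³ = 549081


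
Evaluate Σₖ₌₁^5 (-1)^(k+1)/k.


S = 1 - 1/2 + 1/3 - 1/4 + 1/5
= 0.7833
(Full series converges to +ln(2) ≈ +0.6931)

S_5 = 0.7833


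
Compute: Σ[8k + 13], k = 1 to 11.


Σ(8k+13) = 8·Σk + 13·n
= 8·66 + 13·11
= 528 + 143 = 671

Σ = 671


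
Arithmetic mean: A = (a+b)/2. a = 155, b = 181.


AM = (155 + 181)/2 = 336/2 = 168

AM = 168


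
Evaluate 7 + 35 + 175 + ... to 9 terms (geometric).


Sₙ = 7×(5^9 - 1)/(5 - 1)
= 7×(1953125 - 1)/4
= 7×1953124/4
= 3417967

S_9 = 3417967


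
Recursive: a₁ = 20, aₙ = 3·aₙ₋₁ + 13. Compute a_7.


Computing step by step:
a_1 = 20
a_2 = 73
a_3 = 232
a_4 = 709
a_5 = 2140
a_6 = 6433
a_7 = 19312


a_7 = 19312


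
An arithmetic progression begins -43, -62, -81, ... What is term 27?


aₙ = a₁ + (n-1)d
= -43 + (27-1)×-19
= -43 - 494
= -537

a_27 = -537


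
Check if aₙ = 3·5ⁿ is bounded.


aₙ = 3·5ⁿ → as n→∞, aₙ→∞ (since base 5 > 1)
No finite upper bound exists
The sequence is UNBOUNDED

Unbounded (aₙ → ∞ as n → ∞)


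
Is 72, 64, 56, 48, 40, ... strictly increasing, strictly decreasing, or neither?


Differences: -8, -8, -8, -8
All differences < 0 → strictly DECREASING

Monotonically decreasing


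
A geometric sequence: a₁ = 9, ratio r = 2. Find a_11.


aₙ = a₁·r^(n-1)
= 9×2^10
= 9×1024
= 9216

a_11 = 9216


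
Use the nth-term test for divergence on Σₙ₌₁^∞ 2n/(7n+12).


lim(n→∞) 2n/(7n+12) = 2/7 = 2/7  (divide numerator and denominator by n)
lim aₙ = 2/7 ≠ 0 → series DIVERGES

Diverges (lim aₙ = 2/7 ≠ 0)


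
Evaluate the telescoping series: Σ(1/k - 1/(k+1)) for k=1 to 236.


Telescoping: adjacent terms cancel.
= 1/1 - 1/237
= 1 - 1/237 = 236/237

Sum = 236/237


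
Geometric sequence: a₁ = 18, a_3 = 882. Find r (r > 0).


r^(n-1) = aₙ/a₁
r^2 = 882/18 = 49
r = 49^(1/2)
= ±7; taking r > 0 gives r = 7

r = 7


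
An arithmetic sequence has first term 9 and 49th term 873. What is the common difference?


d = (aₙ - a₁)/(n-1)
= (873 - 9)/(49-1)
= 864/48 = 18

d = 18


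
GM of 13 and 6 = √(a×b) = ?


GM = √(13×6) = √78 = 8.8318

GM = 8.8318


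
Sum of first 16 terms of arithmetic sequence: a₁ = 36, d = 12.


aₙ = 36 + (16-1)×12 = 216
Sₙ = n(a₁+aₙ)/2 = 16×(36+216)/2
= 16×252/2 = 2016

S_16 = 2016


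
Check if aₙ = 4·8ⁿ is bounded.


aₙ = 4·8ⁿ → as n→∞, aₙ→∞ (since base 8 > 1)
No finite upper bound exists
The sequence is UNBOUNDED

Unbounded (aₙ → ∞ as n → ∞)


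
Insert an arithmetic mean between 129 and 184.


AM = (129 + 184)/2 = 313/2 = 156.5

AM = 156.5


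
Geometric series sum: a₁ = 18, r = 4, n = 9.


Sₙ = 18×(4^9 - 1)/(4 - 1)
= 18×(262144 - 1)/3
= 18×262143/3
= 1572858

S_9 = 1572858


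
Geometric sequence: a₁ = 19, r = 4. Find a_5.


aₙ = a₁·r^(n-1)
= 19×4^4
= 19×256
= 4864

a_5 = 4864


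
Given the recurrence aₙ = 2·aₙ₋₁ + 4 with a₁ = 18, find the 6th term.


Computing step by step:
a_1 = 18
a_2 = 40
a_3 = 84
a_4 = 172
a_5 = 348
a_6 = 700


a_6 = 700


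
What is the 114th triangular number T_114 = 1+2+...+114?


n(n+1)/2 = 114×115/2 = 13110/2 = 6555

Σk = 6555


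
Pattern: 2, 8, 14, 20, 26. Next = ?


Pattern: arithmetic (d=6)
Terms: 2, 8, 14, 20, 26
Next term = 32

Next term = 32


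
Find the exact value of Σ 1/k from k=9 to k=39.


Σₖ₌9^39 1/k = 1/9 + 1/10 + 1/11 + ... + 1/39
= 106559278991299/69388720221600
≈ 1.5357

Sum = 106559278991299/69388720221600 ≈ 1.5357


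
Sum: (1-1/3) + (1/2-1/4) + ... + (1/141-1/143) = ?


Telescoping with gap 2: two head and two tail terms survive.
= (1 + 1/2) - (1/142 + 1/143)
= 3/2 - 1/142 - 1/143 = 15087/10153

Sum = 15087/10153


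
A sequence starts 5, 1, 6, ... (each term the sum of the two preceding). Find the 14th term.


Computing iteratively: 5, 1, 6, 7, 13, 20, 33, 53, 86, 139, 225, 364, ...
a_14 = 953

a_14 = 953


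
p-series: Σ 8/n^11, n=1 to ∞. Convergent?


p-series test: Σ c/n^p converges if p > 1, diverges if p ≤ 1 (constant c > 0 doesn't affect convergence).
p = 11
11 > 1 → CONVERGES

Converges (p = 11 > 1)


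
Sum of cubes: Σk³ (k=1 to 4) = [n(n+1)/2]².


n(n+1)/2 = 4×5/2 = 10
Σk³ = 10² = 100

Σk³ = 100


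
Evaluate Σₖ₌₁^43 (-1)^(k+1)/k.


S = 1 - 1/2 + 1/3 - 1/4 + 1/5 - 1/6 + 1/7 - 1/8 ± ...
= 0.7046
(Full series converges to +ln(2) ≈ +0.6931)

S_43 = 0.7046


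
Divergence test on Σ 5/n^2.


lim(n→∞) 5/n^2 = 0
lim aₙ = 0 → nth-term test is INCONCLUSIVE
(Need other tests; this is actually a convergent p-series with p=2 > 1)

Inconclusive (lim aₙ = 0; need another test)


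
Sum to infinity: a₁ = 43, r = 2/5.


S∞ = a₁/(1-r) = 43/(1 - 2/5)
= 43/(3/5)
= 215/3

S∞ = 215/3


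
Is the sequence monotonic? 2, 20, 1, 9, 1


Differences: 18, -19, 8, -8
Difference at position 1 is +18 (> 0) but position 2 is -19 (< 0) — sequence both rises and falls
→ NOT monotonic

Not monotonic


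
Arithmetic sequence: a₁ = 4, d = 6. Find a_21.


aₙ = a₁ + (n-1)d
= 4 + (21-1)×6
= 4 + 120
= 124

a_21 = 124


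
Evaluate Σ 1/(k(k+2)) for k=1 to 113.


1/(k(k+2)) = (1/2)·(1/k - 1/(k+2)) (partial fractions)
Telescoping: Σ = (1/2)·(1 + 1/2 - 1/114 - 1/115) = 4859/6555

Sum = 4859/6555


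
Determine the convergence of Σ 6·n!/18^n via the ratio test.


aₙ = 6·n!/18^n
a_{n+1}/aₙ = (n+1)!/18^(n+1) × 18^n/n!  (constant 6 cancels)
= (n+1)/18
L = lim(n→∞) (n+1)/18 = ∞
L > 1 → series DIVERGES

Diverges (ratio test: L = ∞ > 1)


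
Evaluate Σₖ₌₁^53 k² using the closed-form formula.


n = 53
n(n+1)(2n+1)/6 = 53×54×107/6
= 306234/6 = 51039

Σk² = 51039


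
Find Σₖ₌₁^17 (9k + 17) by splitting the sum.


Σ(9k+17) = 9·Σk + 17·n
= 9·153 + 17·17
= 1377 + 289 = 1666

Σ = 1666


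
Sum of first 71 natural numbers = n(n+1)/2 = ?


n(n+1)/2 = 71×72/2 = 5112/2 = 2556

Σk = 2556


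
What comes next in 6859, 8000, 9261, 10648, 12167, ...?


Pattern: perfect cubes: n³
Terms: 6859, 8000, 9261, 10648, 12167
Next term = 13824

Next term = 13824


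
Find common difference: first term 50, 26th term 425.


d = (aₙ - a₁)/(n-1)
= (425 - 50)/(26-1)
= 375/25 = 15

d = 15


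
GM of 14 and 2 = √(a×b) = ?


GM = √(14×2) = √28 = 5.2915

GM = 5.2915


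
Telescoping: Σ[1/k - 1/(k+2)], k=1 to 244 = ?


Telescoping with gap 2: two head and two tail terms survive.
= (1 + 1/2) - (1/245 + 1/246)
= 3/2 - 1/245 - 1/246 = 44957/30135

Sum = 44957/30135


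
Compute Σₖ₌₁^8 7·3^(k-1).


Sₙ = 7×(3^8 - 1)/(3 - 1)
= 7×(6561 - 1)/2
= 7×6560/2
= 22960

S_8 = 22960


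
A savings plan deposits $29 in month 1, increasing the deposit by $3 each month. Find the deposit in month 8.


aₙ = a₁ + (n-1)d
= 29 + (8-1)×3
= 29 + 21
= 50

a_8 = 50


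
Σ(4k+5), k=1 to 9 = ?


Σ(4k+5) = 4·Σk + 5·n
= 4·45 + 5·9
= 180 + 45 = 225

Σ = 225


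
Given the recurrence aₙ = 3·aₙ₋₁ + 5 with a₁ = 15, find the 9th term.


Computing step by step:
a_1 = 15
a_2 = 50
a_3 = 155
a_4 = 470
a_5 = 1415
a_6 = 4250
a_7 = 12755
a_8 = 38270
a_9 = 114815


a_9 = 114815


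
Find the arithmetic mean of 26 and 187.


AM = (26 + 187)/2 = 213/2 = 106.5

AM = 106.5


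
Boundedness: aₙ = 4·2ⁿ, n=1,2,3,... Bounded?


aₙ = 4·2ⁿ → as n→∞, aₙ→∞ (since base 2 > 1)
No finite upper bound exists
The sequence is UNBOUNDED

Unbounded (aₙ → ∞ as n → ∞)


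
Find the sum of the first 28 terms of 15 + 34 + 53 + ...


aₙ = 15 + (28-1)×19 = 528
Sₙ = n(a₁+aₙ)/2 = 28×(15+528)/2
= 28×543/2 = 7602

S_28 = 7602


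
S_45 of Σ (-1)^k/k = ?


S = -1 + 1/2 - 1/3 + 1/4 - 1/5 + 1/6 - 1/7 + 1/8 ± ...
= -0.7041
(Full series converges to -ln(2) ≈ -0.6931)

S_45 = -0.7041


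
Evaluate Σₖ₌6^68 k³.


Σₖ₌6^68 k³ = [68·69/2]² − [5·6/2]²
= 5503716 − 225 = 5503491

Σk³ = 5503491


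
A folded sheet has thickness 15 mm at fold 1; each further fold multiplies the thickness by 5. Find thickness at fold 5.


aₙ = a₁·r^(n-1)
= 15×5^4
= 15×625
= 9375

a_5 = 9375


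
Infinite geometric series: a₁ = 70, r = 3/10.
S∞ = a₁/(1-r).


S∞ = a₁/(1-r) = 70/(1 - 3/10)
= 70/(7/10)
= 100

S∞ = 100


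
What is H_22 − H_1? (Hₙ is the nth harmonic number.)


Σₖ₌2^22 1/k = 1/2 + 1/3 + 1/4 + ... + 1/22
= 13920029/5173168
≈ 2.6908

Sum = 13920029/5173168 ≈ 2.6908


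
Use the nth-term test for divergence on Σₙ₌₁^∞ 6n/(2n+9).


lim(n→∞) 6n/(2n+9) = 6/2 = 3  (divide numerator and denominator by n)
lim aₙ = 3 ≠ 0 → series DIVERGES

Diverges (lim aₙ = 3 ≠ 0)


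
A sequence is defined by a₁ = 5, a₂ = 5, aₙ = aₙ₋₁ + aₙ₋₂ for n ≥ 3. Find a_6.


Computing iteratively: 5, 5, 10, 15, 25, 40
a_6 = 40

a_6 = 40


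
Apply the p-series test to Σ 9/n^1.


p-series test: Σ c/n^p converges if p > 1, diverges if p ≤ 1 (constant c > 0 doesn't affect convergence).
p = 1
1 ≤ 1 → DIVERGES

Diverges (p = 1 ≤ 1)


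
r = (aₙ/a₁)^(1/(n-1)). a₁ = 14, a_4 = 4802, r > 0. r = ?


r^(n-1) = aₙ/a₁
r^3 = 4802/14 = 343
r = 343^(1/3)
= 7

r = 7


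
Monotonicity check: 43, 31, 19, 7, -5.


Differences: -12, -12, -12, -12
All differences < 0 → strictly DECREASING

Monotonically decreasing


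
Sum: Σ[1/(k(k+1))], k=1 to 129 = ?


1/(k(k+1)) = 1/k - 1/(k+1) (partial fractions)
Telescoping: Σ = 1 - 1/130 = 129/130

Sum = 129/130


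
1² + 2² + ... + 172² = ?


n = 172
n(n+1)(2n+1)/6 = 172×173×345/6
= 10265820/6 = 1710970

Σk² = 1710970


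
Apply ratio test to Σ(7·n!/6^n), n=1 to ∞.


aₙ = 7·n!/6^n
a_{n+1}/aₙ = (n+1)!/6^(n+1) × 6^n/n!  (constant 7 cancels)
= (n+1)/6
L = lim(n→∞) (n+1)/6 = ∞
L > 1 → series DIVERGES

Diverges (ratio test: L = ∞ > 1)


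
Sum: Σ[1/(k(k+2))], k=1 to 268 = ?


1/(k(k+2)) = (1/2)·(1/k - 1/(k+2)) (partial fractions)
Telescoping: Σ = (1/2)·(1 + 1/2 - 1/269 - 1/270) = 54203/72630

Sum = 54203/72630


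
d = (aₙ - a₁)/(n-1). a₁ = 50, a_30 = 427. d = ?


d = (aₙ - a₁)/(n-1)
= (427 - 50)/(30-1)
= 377/29 = 13

d = 13


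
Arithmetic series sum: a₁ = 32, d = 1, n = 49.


aₙ = 32 + (49-1)×1 = 80
Sₙ = n(a₁+aₙ)/2 = 49×(32+80)/2
= 49×112/2 = 2744

S_49 = 2744


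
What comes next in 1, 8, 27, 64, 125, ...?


Pattern: perfect cubes: n³
Terms: 1, 8, 27, 64, 125
Next term = 216

Next term = 216


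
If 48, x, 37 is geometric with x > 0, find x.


GM = √(48×37) = √1776 = 42.1426

GM = 42.1426


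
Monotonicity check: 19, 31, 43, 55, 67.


Differences: 12, 12, 12, 12
All differences > 0 → strictly INCREASING

Monotonically increasing


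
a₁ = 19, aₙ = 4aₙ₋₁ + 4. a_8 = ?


Computing step by step:
a_1 = 19
a_2 = 80
a_3 = 324
a_4 = 1300
a_5 = 5204
a_6 = 20820
a_7 = 83284
a_8 = 333140


a_8 = 333140


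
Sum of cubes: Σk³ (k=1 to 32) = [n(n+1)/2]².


n(n+1)/2 = 32×33/2 = 528
Σk³ = 528² = 278784

Σk³ = 278784


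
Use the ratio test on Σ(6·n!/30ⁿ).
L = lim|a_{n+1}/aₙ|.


aₙ = 6·n!/30^n
a_{n+1}/aₙ = (n+1)!/30^(n+1) × 30^n/n!  (constant 6 cancels)
= (n+1)/30
L = lim(n→∞) (n+1)/30 = ∞
L > 1 → series DIVERGES

Diverges (ratio test: L = ∞ > 1)


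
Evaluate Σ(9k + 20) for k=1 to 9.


Σ(9k+20) = 9·Σk + 20·n
= 9·45 + 20·9
= 405 + 180 = 585

Σ = 585


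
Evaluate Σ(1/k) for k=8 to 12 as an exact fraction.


Σₖ₌8^12 1/k = 1/8 + 1/9 + 1/10 + 1/11 + 1/12
= 2021/3960
≈ 0.5104

Sum = 2021/3960 ≈ 0.5104


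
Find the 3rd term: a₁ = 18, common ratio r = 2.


aₙ = a₁·r^(n-1)
= 18×2^2
= 18×4
= 72

a_3 = 72


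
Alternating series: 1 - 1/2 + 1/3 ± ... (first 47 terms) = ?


S = 1 - 1/2 + 1/3 - 1/4 + 1/5 - 1/6 + 1/7 - 1/8 ± ...
= 0.7037
(Full series converges to +ln(2) ≈ +0.6931)

S_47 = 0.7037


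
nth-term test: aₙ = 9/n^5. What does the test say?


lim(n→∞) 9/n^5 = 0
lim aₙ = 0 → nth-term test is INCONCLUSIVE
(Need other tests; this is actually a convergent p-series with p=5 > 1)

Inconclusive (lim aₙ = 0; need another test)


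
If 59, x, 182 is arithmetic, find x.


AM = (59 + 182)/2 = 241/2 = 120.5

AM = 120.5


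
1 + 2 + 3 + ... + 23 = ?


n(n+1)/2 = 23×24/2 = 552/2 = 276

Σk = 276


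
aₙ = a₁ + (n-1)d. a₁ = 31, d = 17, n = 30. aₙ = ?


aₙ = a₁ + (n-1)d
= 31 + (30-1)×17
= 31 + 493
= 524

a_30 = 524


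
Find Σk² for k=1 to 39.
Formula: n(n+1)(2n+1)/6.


n = 39
n(n+1)(2n+1)/6 = 39×40×79/6
= 123240/6 = 20540

Σk² = 20540


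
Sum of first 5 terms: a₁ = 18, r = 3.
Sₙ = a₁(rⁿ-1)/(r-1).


Sₙ = 18×(3^5 - 1)/(3 - 1)
= 18×(243 - 1)/2
= 18×242/2
= 2178

S_5 = 2178


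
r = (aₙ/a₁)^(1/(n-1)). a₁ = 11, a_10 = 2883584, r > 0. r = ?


r^(n-1) = aₙ/a₁
r^9 = 2883584/11 = 262144
r = 262144^(1/9)
= 4

r = 4


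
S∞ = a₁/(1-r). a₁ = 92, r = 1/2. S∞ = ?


S∞ = a₁/(1-r) = 92/(1 - 1/2)
= 92/(1/2)
= 184

S∞ = 184


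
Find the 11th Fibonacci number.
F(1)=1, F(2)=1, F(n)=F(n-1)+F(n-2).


Fibonacci sequence: 1, 1, 2, 3, 5, 8, 13, 21, 34, 55, 89
F(11) = 89

F(11) = 89


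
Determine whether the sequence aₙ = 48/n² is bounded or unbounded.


a₁ = 48, a₂ = 48/4, a₃ = 48/9, ...
0 < aₙ ≤ 48 for all n ≥ 1
The sequence IS bounded

Bounded (0 < aₙ ≤ 48)


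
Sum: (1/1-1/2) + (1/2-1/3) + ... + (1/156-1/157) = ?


Telescoping: adjacent terms cancel.
= 1/1 - 1/157
= 1 - 1/157 = 156/157

Sum = 156/157


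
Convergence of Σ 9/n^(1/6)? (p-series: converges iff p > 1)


p-series test: Σ c/n^p converges if p > 1, diverges if p ≤ 1 (constant c > 0 doesn't affect convergence).
p = 1/6
1/6 ≤ 1 → DIVERGES

Diverges (p = 1/6 ≤ 1)


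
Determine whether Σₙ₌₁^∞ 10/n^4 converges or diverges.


p-series test: Σ c/n^p converges if p > 1, diverges if p ≤ 1 (constant c > 0 doesn't affect convergence).
p = 4
4 > 1 → CONVERGES

Converges (p = 4 > 1)


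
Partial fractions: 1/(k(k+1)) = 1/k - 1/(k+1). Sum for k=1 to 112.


1/(k(k+1)) = 1/k - 1/(k+1) (partial fractions)
Telescoping: Σ = 1 - 1/113 = 112/113

Sum = 112/113


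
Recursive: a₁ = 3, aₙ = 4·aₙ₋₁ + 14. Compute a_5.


Computing step by step:
a_1 = 3
a_2 = 26
a_3 = 118
a_4 = 486
a_5 = 1958


a_5 = 1958


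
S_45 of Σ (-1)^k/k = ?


S = -1 + 1/2 - 1/3 + 1/4 - 1/5 + 1/6 - 1/7 + 1/8 ± ...
= -0.7041
(Full series converges to -ln(2) ≈ -0.6931)

S_45 = -0.7041


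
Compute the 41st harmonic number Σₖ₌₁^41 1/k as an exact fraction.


H_41 = 1/1 + 1/2 + 1/3 + ... + 1/41
= 85691034670497533/19914562703599200
≈ 4.3029

H_41 = 85691034670497533/19914562703599200 ≈ 4.3029


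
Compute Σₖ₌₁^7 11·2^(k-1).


Sₙ = 11×(2^7 - 1)/(2 - 1)
= 11×(128 - 1)/1
= 11×127/1
= 1397

S_7 = 1397


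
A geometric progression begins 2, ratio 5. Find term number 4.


aₙ = a₁·r^(n-1)
= 2×5^3
= 2×125
= 250

a_4 = 250


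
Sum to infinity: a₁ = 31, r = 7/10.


S∞ = a₁/(1-r) = 31/(1 - 7/10)
= 31/(3/10)
= 310/3

S∞ = 310/3


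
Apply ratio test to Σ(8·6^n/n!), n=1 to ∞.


aₙ = 8·6^n/n!
a_{n+1}/aₙ = 6^(n+1)/(n+1)! × n!/6^n  (constant 8 cancels)
= 6/(n+1)
L = lim(n→∞) 6/(n+1) = 0
L < 1 → series CONVERGES

Converges (ratio test: L = 0 < 1)


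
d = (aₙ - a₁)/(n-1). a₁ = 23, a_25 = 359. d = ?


d = (aₙ - a₁)/(n-1)
= (359 - 23)/(25-1)
= 336/24 = 14

d = 14


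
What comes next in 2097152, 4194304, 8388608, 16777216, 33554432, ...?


Pattern: powers of 2: 2ⁿ
Terms: 2097152, 4194304, 8388608, 16777216, 33554432
Next term = 67108864

Next term = 67108864


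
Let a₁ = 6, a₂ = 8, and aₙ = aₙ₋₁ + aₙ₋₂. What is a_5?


Computing iteratively: 6, 8, 14, 22, 36
a_5 = 36

a_5 = 36


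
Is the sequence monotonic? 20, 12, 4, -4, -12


Differences: -8, -8, -8, -8
All differences < 0 → strictly DECREASING

Monotonically decreasing


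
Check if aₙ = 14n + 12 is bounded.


aₙ = 14n + 12 → as n→∞, aₙ→∞
No finite upper bound exists
The sequence is UNBOUNDED

Unbounded (aₙ → ∞ as n → ∞)


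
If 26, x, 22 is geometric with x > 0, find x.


GM = √(26×22) = √572 = 23.9165

GM = 23.9165


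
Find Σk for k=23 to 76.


Σₖ₌23^76 k = Σₖ₌₁^76 k − Σₖ₌₁^22 k
= 76·77/2 − 22·23/2
= 2926 − 253 = 2673

Σk = 2673


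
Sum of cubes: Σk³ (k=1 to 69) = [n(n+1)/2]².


n(n+1)/2 = 69×70/2 = 2415
Σk³ = 2415² = 5832225

Σk³ = 5832225


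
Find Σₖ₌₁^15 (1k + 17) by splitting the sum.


Σ(1k+17) = 1·Σk + 17·n
= 1·120 + 17·15
= 120 + 255 = 375

Σ = 375


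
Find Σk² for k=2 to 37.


Σₖ₌2^37 k² = Σₖ₌₁^37 k² − Σₖ₌₁^1 k²
= 37·38·75/6 − 1·2·3/6
= 17575 − 1 = 17574

Σk² = 17574


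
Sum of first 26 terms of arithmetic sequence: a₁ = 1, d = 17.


aₙ = 1 + (26-1)×17 = 426
Sₙ = n(a₁+aₙ)/2 = 26×(1+426)/2
= 26×427/2 = 5551

S_26 = 5551


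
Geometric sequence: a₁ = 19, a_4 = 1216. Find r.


r^(n-1) = aₙ/a₁
r^3 = 1216/19 = 64
r = 64^(1/3)
= 4

r = 4


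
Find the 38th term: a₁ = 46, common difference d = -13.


aₙ = a₁ + (n-1)d
= 46 + (38-1)×-13
= 46 - 481
= -435

a_38 = -435


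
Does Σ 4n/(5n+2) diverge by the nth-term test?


lim(n→∞) 4n/(5n+2) = 4/5 = 4/5  (divide numerator and denominator by n)
lim aₙ = 4/5 ≠ 0 → series DIVERGES

Diverges (lim aₙ = 4/5 ≠ 0)


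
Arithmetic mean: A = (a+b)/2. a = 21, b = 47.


AM = (21 + 47)/2 = 68/2 = 34

AM = 34


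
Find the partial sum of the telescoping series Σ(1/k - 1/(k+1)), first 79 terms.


Telescoping: adjacent terms cancel.
= 1/1 - 1/80
= 1 - 1/80 = 79/80

Sum = 79/80


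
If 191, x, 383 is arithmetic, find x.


AM = (191 + 383)/2 = 574/2 = 287

AM = 287


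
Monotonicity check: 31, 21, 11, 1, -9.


Differences: -10, -10, -10, -10
All differences < 0 → strictly DECREASING

Monotonically decreasing


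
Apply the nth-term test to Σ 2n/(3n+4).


lim(n→∞) 2n/(3n+4) = 2/3 = 2/3  (divide numerator and denominator by n)
lim aₙ = 2/3 ≠ 0 → series DIVERGES

Diverges (lim aₙ = 2/3 ≠ 0)


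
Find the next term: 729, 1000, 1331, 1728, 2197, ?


Pattern: perfect cubes: n³
Terms: 729, 1000, 1331, 1728, 2197
Next term = 2744

Next term = 2744


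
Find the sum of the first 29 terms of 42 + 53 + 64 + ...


aₙ = 42 + (29-1)×11 = 350
Sₙ = n(a₁+aₙ)/2 = 29×(42+350)/2
= 29×392/2 = 5684

S_29 = 5684


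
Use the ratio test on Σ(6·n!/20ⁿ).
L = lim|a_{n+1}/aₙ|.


aₙ = 6·n!/20^n
a_{n+1}/aₙ = (n+1)!/20^(n+1) × 20^n/n!  (constant 6 cancels)
= (n+1)/20
L = lim(n→∞) (n+1)/20 = ∞
L > 1 → series DIVERGES

Diverges (ratio test: L = ∞ > 1)


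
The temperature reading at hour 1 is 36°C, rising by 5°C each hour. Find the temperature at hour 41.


aₙ = a₁ + (n-1)d
= 36 + (41-1)×5
= 36 + 200
= 236

a_41 = 236


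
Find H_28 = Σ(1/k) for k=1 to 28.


H_28 = 1/1 + 1/2 + 1/3 + ... + 1/28
= 315404588903/80313433200
≈ 3.9272

H_28 = 315404588903/80313433200 ≈ 3.9272


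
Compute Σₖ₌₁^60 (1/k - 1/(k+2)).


Telescoping with gap 2: two head and two tail terms survive.
= (1 + 1/2) - (1/61 + 1/62)
= 3/2 - 1/61 - 1/62 = 2775/1891

Sum = 2775/1891


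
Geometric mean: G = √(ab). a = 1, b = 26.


GM = √(1×26) = √26 = 5.099

GM = 5.099


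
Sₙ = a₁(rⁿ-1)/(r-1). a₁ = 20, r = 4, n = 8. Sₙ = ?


Sₙ = 20×(4^8 - 1)/(4 - 1)
= 20×(65536 - 1)/3
= 20×65535/3
= 436900

S_8 = 436900


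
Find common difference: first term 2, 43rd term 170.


d = (aₙ - a₁)/(n-1)
= (170 - 2)/(43-1)
= 168/42 = 4

d = 4


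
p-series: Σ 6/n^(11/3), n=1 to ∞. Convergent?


p-series test: Σ c/n^p converges if p > 1, diverges if p ≤ 1 (constant c > 0 doesn't affect convergence).
p = 11/3
11/3 > 1 → CONVERGES

Converges (p = 11/3 > 1)


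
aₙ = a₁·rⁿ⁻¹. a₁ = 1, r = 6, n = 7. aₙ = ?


aₙ = a₁·r^(n-1)
= 1×6^6
= 1×46656
= 46656

a_7 = 46656


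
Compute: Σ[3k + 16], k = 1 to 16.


Σ(3k+16) = 3·Σk + 16·n
= 3·136 + 16·16
= 408 + 256 = 664

Σ = 664


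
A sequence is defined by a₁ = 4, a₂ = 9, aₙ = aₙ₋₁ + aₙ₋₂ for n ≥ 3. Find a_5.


Computing iteratively: 4, 9, 13, 22, 35
a_5 = 35

a_5 = 35


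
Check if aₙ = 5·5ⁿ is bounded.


aₙ = 5·5ⁿ → as n→∞, aₙ→∞ (since base 5 > 1)
No finite upper bound exists
The sequence is UNBOUNDED

Unbounded (aₙ → ∞ as n → ∞)


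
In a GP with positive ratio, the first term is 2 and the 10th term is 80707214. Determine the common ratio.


r^(n-1) = aₙ/a₁
r^9 = 80707214/2 = 40353607
r = 40353607^(1/9)
= 7

r = 7


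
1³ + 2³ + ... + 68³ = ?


n(n+1)/2 = 68×69/2 = 2346
Σk³ = 2346² = 5503716

Σk³ = 5503716


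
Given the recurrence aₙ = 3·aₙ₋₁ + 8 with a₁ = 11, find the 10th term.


Computing step by step:
a_1 = 11
a_2 = 41
a_3 = 131
a_4 = 401
a_5 = 1211
a_6 = 3641
a_7 = 10931
a_8 = 32801
a_9 = 98411
a_10 = 295241


a_10 = 295241


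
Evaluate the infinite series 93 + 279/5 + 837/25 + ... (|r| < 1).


S∞ = a₁/(1-r) = 93/(1 - 3/5)
= 93/(2/5)
= 465/2

S∞ = 465/2


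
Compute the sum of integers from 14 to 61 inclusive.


Σₖ₌14^61 k = Σₖ₌₁^61 k − Σₖ₌₁^13 k
= 61·62/2 − 13·14/2
= 1891 − 91 = 1800

Σk = 1800


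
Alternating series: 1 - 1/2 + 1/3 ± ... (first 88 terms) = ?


S = 1 - 1/2 + 1/3 - 1/4 + 1/5 - 1/6 + 1/7 - 1/8 ± ...
= 0.6875
(Full series converges to +ln(2) ≈ +0.6931)

S_88 = 0.6875


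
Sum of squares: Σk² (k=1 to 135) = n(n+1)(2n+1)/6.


n = 135
n(n+1)(2n+1)/6 = 135×136×271/6
= 4975560/6 = 829260

Σk² = 829260


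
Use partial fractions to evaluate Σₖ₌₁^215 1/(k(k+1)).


1/(k(k+1)) = 1/k - 1/(k+1) (partial fractions)
Telescoping: Σ = 1 - 1/216 = 215/216

Sum = 215/216


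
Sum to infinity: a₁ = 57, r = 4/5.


S∞ = a₁/(1-r) = 57/(1 - 4/5)
= 57/(1/5)
= 285

S∞ = 285


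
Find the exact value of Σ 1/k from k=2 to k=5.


Σₖ₌2^5 1/k = 1/2 + 1/3 + 1/4 + 1/5
= 77/60
≈ 1.2833

Sum = 77/60 ≈ 1.2833


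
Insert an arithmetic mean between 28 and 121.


AM = (28 + 121)/2 = 149/2 = 74.5

AM = 74.5


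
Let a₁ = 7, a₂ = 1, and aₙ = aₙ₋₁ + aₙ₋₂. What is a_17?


Computing iteratively: 7, 1, 8, 9, 17, 26, 43, 69, 112, 181, 293, 474, ...
a_17 = 5257

a_17 = 5257


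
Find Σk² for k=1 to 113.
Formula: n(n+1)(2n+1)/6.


n = 113
n(n+1)(2n+1)/6 = 113×114×227/6
= 2924214/6 = 487369

Σk² = 487369


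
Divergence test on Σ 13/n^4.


lim(n→∞) 13/n^4 = 0
lim aₙ = 0 → nth-term test is INCONCLUSIVE
(Need other tests; this is actually a convergent p-series with p=4 > 1)

Inconclusive (lim aₙ = 0; need another test)


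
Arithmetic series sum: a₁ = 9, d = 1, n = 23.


aₙ = 9 + (23-1)×1 = 31
Sₙ = n(a₁+aₙ)/2 = 23×(9+31)/2
= 23×40/2 = 460

S_23 = 460


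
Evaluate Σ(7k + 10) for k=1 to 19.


Σ(7k+10) = 7·Σk + 10·n
= 7·190 + 10·19
= 1330 + 190 = 1520

Σ = 1520


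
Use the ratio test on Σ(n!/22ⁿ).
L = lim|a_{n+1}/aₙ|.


aₙ = n!/22^n
a_{n+1}/aₙ = (n+1)!/22^(n+1) × 22^n/n!
= (n+1)/22
L = lim(n→∞) (n+1)/22 = ∞
L > 1 → series DIVERGES

Diverges (ratio test: L = ∞ > 1)


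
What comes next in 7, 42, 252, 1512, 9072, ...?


Pattern: geometric (r=6)
Terms: 7, 42, 252, 1512, 9072
Next term = 54432

Next term = 54432


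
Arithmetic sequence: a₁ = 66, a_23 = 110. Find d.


d = (aₙ - a₁)/(n-1)
= (110 - 66)/(23-1)
= 44/22 = 2

d = 2


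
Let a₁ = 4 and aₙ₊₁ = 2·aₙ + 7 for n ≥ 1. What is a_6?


Computing step by step:
a_1 = 4
a_2 = 15
a_3 = 37
a_4 = 81
a_5 = 169
a_6 = 345


a_6 = 345


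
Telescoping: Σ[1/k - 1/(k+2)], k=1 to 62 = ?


Telescoping with gap 2: two head and two tail terms survive.
= (1 + 1/2) - (1/63 + 1/64)
= 3/2 - 1/63 - 1/64 = 5921/4032

Sum = 5921/4032


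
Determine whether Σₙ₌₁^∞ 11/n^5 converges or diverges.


p-series test: Σ c/n^p converges if p > 1, diverges if p ≤ 1 (constant c > 0 doesn't affect convergence).
p = 5
5 > 1 → CONVERGES

Converges (p = 5 > 1)


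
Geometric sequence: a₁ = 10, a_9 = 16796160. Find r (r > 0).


r^(n-1) = aₙ/a₁
r^8 = 16796160/10 = 1679616
r = 1679616^(1/8)
= ±6; taking r > 0 gives r = 6

r = 6


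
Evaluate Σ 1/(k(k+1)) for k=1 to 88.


1/(k(k+1)) = 1/k - 1/(k+1) (partial fractions)
Telescoping: Σ = 1 - 1/89 = 88/89

Sum = 88/89


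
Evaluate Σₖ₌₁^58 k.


n(n+1)/2 = 58×59/2 = 3422/2 = 1711

Σk = 1711


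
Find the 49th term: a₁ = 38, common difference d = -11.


aₙ = a₁ + (n-1)d
= 38 + (49-1)×-11
= 38 - 528
= -490

a_49 = -490


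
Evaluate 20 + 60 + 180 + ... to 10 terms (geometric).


Sₙ = 20×(3^10 - 1)/(3 - 1)
= 20×(59049 - 1)/2
= 20×59048/2
= 590480

S_10 = 590480


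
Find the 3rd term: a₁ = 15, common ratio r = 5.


aₙ = a₁·r^(n-1)
= 15×5^2
= 15×25
= 375

a_3 = 375


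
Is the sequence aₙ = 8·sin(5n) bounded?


For all n, -1 ≤ sin(5n) ≤ 1, so -8 ≤ 8·sin(5n) ≤ 8
Lower bound: -8, Upper bound: 8
The sequence IS bounded

Bounded (-8 ≤ aₙ ≤ 8)


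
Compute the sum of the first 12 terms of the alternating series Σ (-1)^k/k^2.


S = -1 + 1/4 - 1/9 + 1/16 - 1/25 + 1/36 - 1/49 + 1/64 ± ...
= -0.8193
(Full series converges to -π²/12 ≈ -0.8225)

S_12 = -0.8193


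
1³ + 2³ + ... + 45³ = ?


n(n+1)/2 = 45×46/2 = 1035
Σk³ = 1035² = 1071225

Σk³ = 1071225


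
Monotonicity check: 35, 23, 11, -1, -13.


Differences: -12, -12, -12, -12
All differences < 0 → strictly DECREASING

Monotonically decreasing


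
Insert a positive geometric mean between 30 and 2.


GM = √(30×2) = √60 = 7.746

GM = 7.746


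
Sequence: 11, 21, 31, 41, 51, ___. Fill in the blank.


Pattern: arithmetic (d=10)
Terms: 11, 21, 31, 41, 51
Next term = 61

Next term = 61


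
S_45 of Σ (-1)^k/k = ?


S = -1 + 1/2 - 1/3 + 1/4 - 1/5 + 1/6 - 1/7 + 1/8 ± ...
= -0.7041
(Full series converges to -ln(2) ≈ -0.6931)

S_45 = -0.7041


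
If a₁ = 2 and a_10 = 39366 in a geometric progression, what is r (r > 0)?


r^(n-1) = aₙ/a₁
r^9 = 39366/2 = 19683
r = 19683^(1/9)
= 3

r = 3


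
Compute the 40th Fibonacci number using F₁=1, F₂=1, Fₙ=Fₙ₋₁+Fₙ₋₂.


Fibonacci sequence: 1, 1, 2, 3, 5, 8, 13, 21, 34, 55, 89, ...
F(40) = 102334155

F(40) = 102334155


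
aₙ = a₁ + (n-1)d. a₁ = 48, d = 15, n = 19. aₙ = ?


aₙ = a₁ + (n-1)d
= 48 + (19-1)×15
= 48 + 270
= 318

a_19 = 318


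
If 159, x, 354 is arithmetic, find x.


AM = (159 + 354)/2 = 513/2 = 256.5

AM = 256.5


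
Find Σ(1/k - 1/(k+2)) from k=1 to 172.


Telescoping with gap 2: two head and two tail terms survive.
= (1 + 1/2) - (1/173 + 1/174)
= 3/2 - 1/173 - 1/174 = 22403/15051

Sum = 22403/15051


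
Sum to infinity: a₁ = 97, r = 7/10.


S∞ = a₁/(1-r) = 97/(1 - 7/10)
= 97/(3/10)
= 970/3

S∞ = 970/3


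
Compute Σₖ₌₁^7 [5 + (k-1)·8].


aₙ = 5 + (7-1)×8 = 53
Sₙ = n(a₁+aₙ)/2 = 7×(5+53)/2
= 7×58/2 = 203

S_7 = 203


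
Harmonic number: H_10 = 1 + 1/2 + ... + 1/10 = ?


H_10 = 1/1 + 1/2 + 1/3 + 1/4 + 1/5 + 1/6 + 1/7 + 1/8 + 1/9 + 1/10
= 7381/2520
≈ 2.929

H_10 = 7381/2520 ≈ 2.929


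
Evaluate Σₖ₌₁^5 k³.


n(n+1)/2 = 5×6/2 = 15
Σk³ = 15² = 225

Σk³ = 225


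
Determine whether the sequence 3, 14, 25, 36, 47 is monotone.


Differences: 11, 11, 11, 11
All differences > 0 → strictly INCREASING

Monotonically increasing


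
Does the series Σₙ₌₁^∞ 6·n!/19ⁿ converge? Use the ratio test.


aₙ = 6·n!/19^n
a_{n+1}/aₙ = (n+1)!/19^(n+1) × 19^n/n!  (constant 6 cancels)
= (n+1)/19
L = lim(n→∞) (n+1)/19 = ∞
L > 1 → series DIVERGES

Diverges (ratio test: L = ∞ > 1)


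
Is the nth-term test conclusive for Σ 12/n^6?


lim(n→∞) 12/n^6 = 0
lim aₙ = 0 → nth-term test is INCONCLUSIVE
(Need other tests; this is actually a convergent p-series with p=6 > 1)

Inconclusive (lim aₙ = 0; need another test)


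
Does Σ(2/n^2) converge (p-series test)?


p-series test: Σ c/n^p converges if p > 1, diverges if p ≤ 1 (constant c > 0 doesn't affect convergence).
p = 2
2 > 1 → CONVERGES

Converges (p = 2 > 1)


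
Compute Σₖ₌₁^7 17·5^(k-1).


Sₙ = 17×(5^7 - 1)/(5 - 1)
= 17×(78125 - 1)/4
= 17×78124/4
= 332027

S_7 = 332027


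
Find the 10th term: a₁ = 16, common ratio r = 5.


aₙ = a₁·r^(n-1)
= 16×5^9
= 16×1953125
= 31250000

a_10 = 31250000


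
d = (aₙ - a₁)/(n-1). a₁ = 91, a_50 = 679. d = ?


d = (aₙ - a₁)/(n-1)
= (679 - 91)/(50-1)
= 588/49 = 12

d = 12


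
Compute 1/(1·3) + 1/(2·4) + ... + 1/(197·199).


1/(k(k+2)) = (1/2)·(1/k - 1/(k+2)) (partial fractions)
Telescoping: Σ = (1/2)·(1 + 1/2 - 1/198 - 1/199) = 29353/39402

Sum = 29353/39402


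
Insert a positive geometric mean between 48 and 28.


GM = √(48×28) = √1344 = 36.6606

GM = 36.6606


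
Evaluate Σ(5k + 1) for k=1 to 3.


Σ(5k+1) = 5·Σk + 1·n
= 5·6 + 1·3
= 30 + 3 = 33

Σ = 33


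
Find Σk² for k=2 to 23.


Σₖ₌2^23 k² = Σₖ₌₁^23 k² − Σₖ₌₁^1 k²
= 23·24·47/6 − 1·2·3/6
= 4324 − 1 = 4323

Σk² = 4323


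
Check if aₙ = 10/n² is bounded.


a₁ = 10, a₂ = 10/4, a₃ = 10/9, ...
0 < aₙ ≤ 10 for all n ≥ 1
The sequence IS bounded

Bounded (0 < aₙ ≤ 10)


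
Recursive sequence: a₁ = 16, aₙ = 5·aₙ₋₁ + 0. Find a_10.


Computing step by step:
a_1 = 16
a_2 = 80
a_3 = 400
a_4 = 2000
a_5 = 10000
a_6 = 50000
a_7 = 250000
a_8 = 1250000
a_9 = 6250000
a_10 = 31250000


a_10 = 31250000


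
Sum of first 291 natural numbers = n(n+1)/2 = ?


n(n+1)/2 = 291×292/2 = 84972/2 = 42486

Σk = 42486


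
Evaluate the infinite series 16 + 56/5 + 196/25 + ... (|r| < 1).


S∞ = a₁/(1-r) = 16/(1 - 7/10)
= 16/(3/10)
= 160/3

S∞ = 160/3
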